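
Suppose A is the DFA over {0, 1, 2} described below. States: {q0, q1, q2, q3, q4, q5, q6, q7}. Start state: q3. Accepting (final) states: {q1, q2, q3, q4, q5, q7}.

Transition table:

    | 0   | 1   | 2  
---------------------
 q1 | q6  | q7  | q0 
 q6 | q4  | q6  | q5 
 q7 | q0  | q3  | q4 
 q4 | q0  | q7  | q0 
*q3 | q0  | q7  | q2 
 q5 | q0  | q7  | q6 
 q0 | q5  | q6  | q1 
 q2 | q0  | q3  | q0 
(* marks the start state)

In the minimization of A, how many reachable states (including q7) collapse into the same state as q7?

2

Every state is reachable, so we keep all 8.
Initial partition by acceptance: {q1,q2,q3,q4,q5,q7} | {q0,q6}.
On input 2, block {q1,q2,q3,q4,q5,q7} splits into {q1,q2,q4,q5} and {q3,q7}.
Stable partition: {q1,q2,q4,q5} | {q0,q6} | {q3,q7} — 3 equivalence classes.
State q7 belongs to the block {q3,q7}, which has 2 states.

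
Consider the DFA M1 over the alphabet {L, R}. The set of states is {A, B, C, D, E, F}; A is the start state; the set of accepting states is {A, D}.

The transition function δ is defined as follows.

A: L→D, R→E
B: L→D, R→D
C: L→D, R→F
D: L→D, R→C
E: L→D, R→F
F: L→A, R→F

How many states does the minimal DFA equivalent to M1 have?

First remove the unreachable states {B}; 5 states remain.
P0 = {A,D} | {C,E,F}.
No further refinement is possible. Final partition (2 blocks): {A,D} | {C,E,F}.

2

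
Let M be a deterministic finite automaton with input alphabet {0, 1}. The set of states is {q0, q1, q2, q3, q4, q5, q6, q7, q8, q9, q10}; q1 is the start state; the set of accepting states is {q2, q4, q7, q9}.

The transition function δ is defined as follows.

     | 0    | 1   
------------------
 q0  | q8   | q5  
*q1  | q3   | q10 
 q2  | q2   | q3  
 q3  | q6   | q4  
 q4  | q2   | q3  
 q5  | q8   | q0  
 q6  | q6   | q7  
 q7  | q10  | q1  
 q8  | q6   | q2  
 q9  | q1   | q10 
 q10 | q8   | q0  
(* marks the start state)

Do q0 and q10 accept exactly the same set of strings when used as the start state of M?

States {q9} cannot be reached from the start state, so discard them.
P0 = {q2,q4,q7} | {q0,q1,q3,q5,q6,q8,q10}.
Split {q2,q4,q7} by δ(·,0) → {q2,q4} and {q7}.
Refine {q0,q1,q3,q5,q6,q8,q10} on symbol 1: members go to different blocks, giving {q0,q1,q5,q10} and {q3,q8} and {q6}.
Stable partition: {q2,q4} | {q0,q1,q5,q10} | {q7} | {q3,q8} | {q6} — 5 equivalence classes.
q0 and q10 lie in the same block of the stable partition, so they are equivalent — no string distinguishes them.

Yes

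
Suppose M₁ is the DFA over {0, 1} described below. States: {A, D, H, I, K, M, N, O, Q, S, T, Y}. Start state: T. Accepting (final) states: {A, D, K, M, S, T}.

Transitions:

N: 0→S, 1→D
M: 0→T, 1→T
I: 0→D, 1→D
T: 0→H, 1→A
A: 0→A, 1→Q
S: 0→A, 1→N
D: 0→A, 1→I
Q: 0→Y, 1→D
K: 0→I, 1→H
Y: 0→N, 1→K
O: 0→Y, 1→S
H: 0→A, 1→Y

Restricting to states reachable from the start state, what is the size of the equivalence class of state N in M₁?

2

States {M,O} cannot be reached from the start state, so discard them.
P0 = {A,D,K,S,T} | {H,I,N,Q,Y}.
On input 0, block {A,D,K,S,T} splits into {A,D,S} and {K,T}.
Split {H,I,N,Q,Y} by δ(·,0) → {H,I,N} and {Q,Y}.
Refine {A,D,S} on symbol 1: members go to different blocks, giving {D,S} and {A}.
Refine {H,I,N} on symbol 0: members go to different blocks, giving {I,N} and {H}.
Refine {K,T} on symbol 0: members go to different blocks, giving {T} and {K}.
Refine {Q,Y} on symbol 0: members go to different blocks, giving {Q} and {Y}.
Stable partition: {D,S} | {I,N} | {T} | {Q} | {A} | {H} | {K} | {Y} — 8 equivalence classes.
The equivalence class containing N is {I,N}, of size 2.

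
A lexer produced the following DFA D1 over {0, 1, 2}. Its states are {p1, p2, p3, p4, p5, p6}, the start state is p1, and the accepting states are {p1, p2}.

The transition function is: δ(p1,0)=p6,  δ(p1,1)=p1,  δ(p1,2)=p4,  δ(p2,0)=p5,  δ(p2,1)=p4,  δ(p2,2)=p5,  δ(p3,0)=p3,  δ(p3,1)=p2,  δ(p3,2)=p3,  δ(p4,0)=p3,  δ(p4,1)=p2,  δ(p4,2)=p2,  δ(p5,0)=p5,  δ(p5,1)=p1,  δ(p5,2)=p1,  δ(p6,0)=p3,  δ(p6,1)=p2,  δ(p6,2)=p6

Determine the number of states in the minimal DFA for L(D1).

5

Initial partition by acceptance: {p1,p2} | {p3,p4,p5,p6}.
On input 1, block {p1,p2} splits into {p1} and {p2}.
On input 1, block {p3,p4,p5,p6} splits into {p3,p4,p6} and {p5}.
On input 2, block {p3,p4,p6} splits into {p3,p6} and {p4}.
No further refinement is possible. Final partition (5 blocks): {p1} | {p3,p6} | {p2} | {p5} | {p4}.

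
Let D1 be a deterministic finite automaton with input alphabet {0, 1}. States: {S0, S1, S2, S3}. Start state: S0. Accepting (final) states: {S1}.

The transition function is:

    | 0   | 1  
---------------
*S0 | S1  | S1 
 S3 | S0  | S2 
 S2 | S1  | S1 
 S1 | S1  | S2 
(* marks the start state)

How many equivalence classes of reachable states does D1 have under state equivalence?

States {S3} cannot be reached from the start state, so discard them.
Start with accepting vs non-accepting: {S1} | {S0,S2}.
The partition is now stable with 2 blocks: {S1} | {S0,S2}.

2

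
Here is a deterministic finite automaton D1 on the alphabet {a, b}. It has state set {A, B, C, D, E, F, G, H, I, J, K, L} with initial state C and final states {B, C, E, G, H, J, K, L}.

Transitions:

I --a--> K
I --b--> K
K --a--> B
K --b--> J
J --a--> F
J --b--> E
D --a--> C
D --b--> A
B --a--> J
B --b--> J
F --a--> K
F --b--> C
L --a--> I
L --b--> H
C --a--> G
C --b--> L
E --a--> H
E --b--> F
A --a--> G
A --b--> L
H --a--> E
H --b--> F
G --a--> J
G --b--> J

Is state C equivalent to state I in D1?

States {A,D} cannot be reached from the start state, so discard them.
Start with accepting vs non-accepting: {B,C,E,G,H,J,K,L} | {F,I}.
Refine {B,C,E,G,H,J,K,L} on symbol a: members go to different blocks, giving {B,C,E,G,H,K} and {J,L}.
Split {B,C,E,G,H,K} by δ(·,a) → {C,E,H,K} and {B,G}.
Split {C,E,H,K} by δ(·,a) → {C,K} and {E,H}.
Stable partition: {C,K} | {F,I} | {J,L} | {B,G} | {E,H} — 5 equivalence classes.
C and I end up in different blocks, so they are distinguishable. For instance, the string 'ε' is accepted from only C.

No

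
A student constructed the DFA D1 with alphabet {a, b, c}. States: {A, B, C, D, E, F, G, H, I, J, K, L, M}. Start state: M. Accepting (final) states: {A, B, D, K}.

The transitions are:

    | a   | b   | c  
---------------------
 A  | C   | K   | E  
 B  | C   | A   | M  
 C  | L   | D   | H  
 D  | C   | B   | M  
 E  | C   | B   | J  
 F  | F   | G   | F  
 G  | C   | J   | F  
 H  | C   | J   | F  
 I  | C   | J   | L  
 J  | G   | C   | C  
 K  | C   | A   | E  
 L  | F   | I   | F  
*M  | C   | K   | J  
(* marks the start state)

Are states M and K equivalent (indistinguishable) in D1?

Start with accepting vs non-accepting: {A,B,D,K} | {C,E,F,G,H,I,J,L,M}.
Refine {C,E,F,G,H,I,J,L,M} on symbol b: members go to different blocks, giving {F,G,H,I,J,L} and {C,E,M}.
Refine {F,G,H,I,J,L} on symbol a: members go to different blocks, giving {F,J,L} and {G,H,I}.
On input a, block {F,J,L} splits into {F,L} and {J}.
Split {C,E,M} by δ(·,a) → {E,M} and {C}.
Stable partition: {A,B,D,K} | {F,L} | {E,M} | {G,H,I} | {J} | {C} — 6 equivalence classes.
M and K end up in different blocks, so they are distinguishable. For instance, the string 'ε' is accepted from only K.

No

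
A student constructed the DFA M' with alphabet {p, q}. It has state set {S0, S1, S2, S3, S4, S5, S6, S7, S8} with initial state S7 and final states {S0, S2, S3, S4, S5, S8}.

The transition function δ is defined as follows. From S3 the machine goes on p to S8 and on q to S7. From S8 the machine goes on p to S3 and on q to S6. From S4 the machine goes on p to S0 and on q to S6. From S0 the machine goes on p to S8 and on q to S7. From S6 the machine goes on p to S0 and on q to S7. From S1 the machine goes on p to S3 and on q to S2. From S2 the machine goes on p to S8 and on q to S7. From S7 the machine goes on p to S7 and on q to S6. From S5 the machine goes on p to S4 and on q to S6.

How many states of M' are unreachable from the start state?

4

No path from S7 leads to S1, S2, S4, S5; the other 5 states are all reachable.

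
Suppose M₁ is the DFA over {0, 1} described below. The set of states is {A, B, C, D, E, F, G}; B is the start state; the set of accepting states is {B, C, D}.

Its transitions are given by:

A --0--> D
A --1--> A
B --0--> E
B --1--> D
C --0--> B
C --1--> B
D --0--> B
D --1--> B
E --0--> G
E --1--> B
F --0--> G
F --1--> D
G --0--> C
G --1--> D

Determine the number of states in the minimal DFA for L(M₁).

Reachable states from the start: {B,C,D,E,G}. Unreachable: {A,F} — drop them.
Start with accepting vs non-accepting: {B,C,D} | {E,G}.
On input 0, block {B,C,D} splits into {C,D} and {B}.
Split {E,G} by δ(·,0) → {E} and {G}.
Stable partition: {C,D} | {E} | {B} | {G} — 4 equivalence classes.

4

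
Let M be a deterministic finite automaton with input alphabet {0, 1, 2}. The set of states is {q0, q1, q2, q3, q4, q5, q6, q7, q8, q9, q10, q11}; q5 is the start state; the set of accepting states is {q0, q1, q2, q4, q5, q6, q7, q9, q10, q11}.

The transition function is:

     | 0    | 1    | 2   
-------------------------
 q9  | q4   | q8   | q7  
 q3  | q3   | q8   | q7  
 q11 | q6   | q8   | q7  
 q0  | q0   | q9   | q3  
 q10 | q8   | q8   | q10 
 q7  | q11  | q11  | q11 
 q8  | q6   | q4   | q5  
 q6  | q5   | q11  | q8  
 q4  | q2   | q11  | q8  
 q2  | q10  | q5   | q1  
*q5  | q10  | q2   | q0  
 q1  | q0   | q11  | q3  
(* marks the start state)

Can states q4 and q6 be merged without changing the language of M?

All states are reachable from the start state.
Initial partition by acceptance: {q0,q1,q2,q4,q5,q6,q7,q9,q10,q11} | {q3,q8}.
On input 0, block {q0,q1,q2,q4,q5,q6,q7,q9,q10,q11} splits into {q0,q1,q2,q4,q5,q6,q7,q9,q11} and {q10}.
On input 0, block {q0,q1,q2,q4,q5,q6,q7,q9,q11} splits into {q0,q1,q4,q6,q7,q9,q11} and {q2,q5}.
On input 0, block {q0,q1,q4,q6,q7,q9,q11} splits into {q0,q1,q7,q9,q11} and {q4,q6}.
Split {q0,q1,q7,q9,q11} by δ(·,0) → {q0,q1,q7} and {q9,q11}.
Split {q0,q1,q7} by δ(·,0) → {q0,q1} and {q7}.
Split {q3,q8} by δ(·,0) → {q3} and {q8}.
The partition is now stable with 8 blocks: {q0,q1} | {q3} | {q10} | {q2,q5} | {q4,q6} | {q9,q11} | {q7} | {q8}.
q4 and q6 lie in the same block of the stable partition, so they are equivalent — no string distinguishes them.

Yes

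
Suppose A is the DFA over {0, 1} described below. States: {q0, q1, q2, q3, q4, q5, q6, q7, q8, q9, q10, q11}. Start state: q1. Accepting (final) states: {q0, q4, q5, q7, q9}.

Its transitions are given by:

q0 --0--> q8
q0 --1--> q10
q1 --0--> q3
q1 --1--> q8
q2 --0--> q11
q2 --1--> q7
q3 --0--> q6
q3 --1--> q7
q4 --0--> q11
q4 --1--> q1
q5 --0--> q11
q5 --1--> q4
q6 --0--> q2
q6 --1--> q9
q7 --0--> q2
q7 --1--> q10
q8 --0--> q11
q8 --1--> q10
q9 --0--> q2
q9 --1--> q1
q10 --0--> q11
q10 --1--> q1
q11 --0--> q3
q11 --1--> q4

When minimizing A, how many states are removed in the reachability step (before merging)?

No path from q1 leads to q0, q5; the other 10 states are all reachable.

2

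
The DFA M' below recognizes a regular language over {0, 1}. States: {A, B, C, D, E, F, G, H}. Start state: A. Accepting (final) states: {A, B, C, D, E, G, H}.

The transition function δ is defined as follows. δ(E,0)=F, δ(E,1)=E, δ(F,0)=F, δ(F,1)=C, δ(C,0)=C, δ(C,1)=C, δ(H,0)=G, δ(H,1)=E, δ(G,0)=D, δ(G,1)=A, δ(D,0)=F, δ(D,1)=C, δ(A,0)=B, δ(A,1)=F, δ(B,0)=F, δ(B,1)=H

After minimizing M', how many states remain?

8

Start with accepting vs non-accepting: {A,B,C,D,E,G,H} | {F}.
On input 0, block {A,B,C,D,E,G,H} splits into {A,C,G,H} and {B,D,E}.
On input 0, block {A,C,G,H} splits into {A,G} and {C,H}.
Refine {A,G} on symbol 1: members go to different blocks, giving {A} and {G}.
On input 1, block {B,D,E} splits into {B,D} and {E}.
Split {C,H} by δ(·,0) → {C} and {H}.
Refine {B,D} on symbol 1: members go to different blocks, giving {B} and {D}.
Stable partition: {A} | {F} | {B} | {C} | {G} | {E} | {H} | {D} — 8 equivalence classes.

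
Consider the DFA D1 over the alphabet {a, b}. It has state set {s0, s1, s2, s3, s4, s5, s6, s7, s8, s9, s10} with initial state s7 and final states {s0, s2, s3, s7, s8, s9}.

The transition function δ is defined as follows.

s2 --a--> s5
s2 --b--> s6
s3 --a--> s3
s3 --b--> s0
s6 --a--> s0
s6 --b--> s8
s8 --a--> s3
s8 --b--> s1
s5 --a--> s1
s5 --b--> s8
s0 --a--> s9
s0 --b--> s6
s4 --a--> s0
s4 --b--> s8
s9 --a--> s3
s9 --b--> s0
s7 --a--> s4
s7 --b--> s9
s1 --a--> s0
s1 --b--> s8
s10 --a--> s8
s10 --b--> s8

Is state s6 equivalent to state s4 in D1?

First remove the unreachable states {s2,s5,s10}; 8 states remain.
Start with accepting vs non-accepting: {s0,s3,s7,s8,s9} | {s1,s4,s6}.
Refine {s0,s3,s7,s8,s9} on symbol a: members go to different blocks, giving {s0,s3,s8,s9} and {s7}.
Refine {s0,s3,s8,s9} on symbol b: members go to different blocks, giving {s0,s8} and {s3,s9}.
The partition is now stable with 4 blocks: {s0,s8} | {s1,s4,s6} | {s7} | {s3,s9}.
s6 and s4 lie in the same block of the stable partition, so they are equivalent — no string distinguishes them.

Yes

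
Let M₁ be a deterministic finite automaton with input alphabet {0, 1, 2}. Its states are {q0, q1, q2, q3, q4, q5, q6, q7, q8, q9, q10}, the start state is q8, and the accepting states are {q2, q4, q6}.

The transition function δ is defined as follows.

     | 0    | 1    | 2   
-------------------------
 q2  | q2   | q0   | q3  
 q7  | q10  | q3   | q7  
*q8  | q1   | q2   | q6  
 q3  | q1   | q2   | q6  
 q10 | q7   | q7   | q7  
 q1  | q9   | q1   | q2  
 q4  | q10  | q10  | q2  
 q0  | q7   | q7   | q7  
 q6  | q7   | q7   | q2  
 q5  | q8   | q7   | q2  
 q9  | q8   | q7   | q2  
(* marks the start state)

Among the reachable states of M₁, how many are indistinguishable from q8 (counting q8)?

First remove the unreachable states {q4,q5}; 9 states remain.
Start with accepting vs non-accepting: {q2,q6} | {q0,q1,q3,q7,q8,q9,q10}.
Split {q2,q6} by δ(·,0) → {q2} and {q6}.
Split {q0,q1,q3,q7,q8,q9,q10} by δ(·,1) → {q0,q1,q7,q9,q10} and {q3,q8}.
On input 0, block {q0,q1,q7,q9,q10} splits into {q0,q1,q7,q10} and {q9}.
Refine {q0,q1,q7,q10} on symbol 0: members go to different blocks, giving {q0,q7,q10} and {q1}.
Split {q0,q7,q10} by δ(·,1) → {q0,q10} and {q7}.
No further refinement is possible. Final partition (7 blocks): {q2} | {q0,q10} | {q6} | {q3,q8} | {q9} | {q1} | {q7}.
State q8 belongs to the block {q3,q8}, which has 2 states.

2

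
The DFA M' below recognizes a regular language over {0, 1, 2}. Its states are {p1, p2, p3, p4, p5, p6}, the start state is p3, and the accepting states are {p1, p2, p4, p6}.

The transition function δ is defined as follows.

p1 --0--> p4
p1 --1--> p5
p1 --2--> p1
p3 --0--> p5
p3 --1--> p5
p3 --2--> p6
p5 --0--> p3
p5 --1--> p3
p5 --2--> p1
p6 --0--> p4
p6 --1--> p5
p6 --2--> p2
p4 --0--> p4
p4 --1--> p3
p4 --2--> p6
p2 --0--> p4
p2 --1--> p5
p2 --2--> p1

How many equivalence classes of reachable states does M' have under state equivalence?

All states are reachable from the start state.
Start with accepting vs non-accepting: {p1,p2,p4,p6} | {p3,p5}.
Stable partition: {p1,p2,p4,p6} | {p3,p5} — 2 equivalence classes.

2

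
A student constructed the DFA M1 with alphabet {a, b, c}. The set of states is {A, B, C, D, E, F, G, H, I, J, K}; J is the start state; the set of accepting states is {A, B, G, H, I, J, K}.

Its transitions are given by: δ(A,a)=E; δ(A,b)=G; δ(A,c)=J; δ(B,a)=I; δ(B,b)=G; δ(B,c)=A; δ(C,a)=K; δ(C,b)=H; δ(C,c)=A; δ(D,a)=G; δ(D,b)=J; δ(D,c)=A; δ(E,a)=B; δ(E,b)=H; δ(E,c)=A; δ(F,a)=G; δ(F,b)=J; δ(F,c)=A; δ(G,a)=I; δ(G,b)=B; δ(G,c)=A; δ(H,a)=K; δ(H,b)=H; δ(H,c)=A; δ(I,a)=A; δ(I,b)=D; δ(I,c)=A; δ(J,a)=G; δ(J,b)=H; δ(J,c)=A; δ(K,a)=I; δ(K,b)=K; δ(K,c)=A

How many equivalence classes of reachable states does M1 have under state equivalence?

Reachable states from the start: {A,B,D,E,G,H,I,J,K}. Unreachable: {C,F} — drop them.
P0 = {A,B,G,H,I,J,K} | {D,E}.
On input a, block {A,B,G,H,I,J,K} splits into {B,G,H,I,J,K} and {A}.
Refine {B,G,H,I,J,K} on symbol a: members go to different blocks, giving {B,G,H,J,K} and {I}.
Split {B,G,H,J,K} by δ(·,a) → {B,G,K} and {H,J}.
The partition is now stable with 5 blocks: {B,G,K} | {D,E} | {A} | {I} | {H,J}.

5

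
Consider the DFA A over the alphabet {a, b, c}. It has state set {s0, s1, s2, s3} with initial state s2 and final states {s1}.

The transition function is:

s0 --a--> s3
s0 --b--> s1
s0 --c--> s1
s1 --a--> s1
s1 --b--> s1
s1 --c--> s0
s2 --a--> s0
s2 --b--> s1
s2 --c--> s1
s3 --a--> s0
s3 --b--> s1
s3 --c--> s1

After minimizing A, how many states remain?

Every state is reachable, so we keep all 4.
Start with accepting vs non-accepting: {s1} | {s0,s2,s3}.
No further refinement is possible. Final partition (2 blocks): {s1} | {s0,s2,s3}.

2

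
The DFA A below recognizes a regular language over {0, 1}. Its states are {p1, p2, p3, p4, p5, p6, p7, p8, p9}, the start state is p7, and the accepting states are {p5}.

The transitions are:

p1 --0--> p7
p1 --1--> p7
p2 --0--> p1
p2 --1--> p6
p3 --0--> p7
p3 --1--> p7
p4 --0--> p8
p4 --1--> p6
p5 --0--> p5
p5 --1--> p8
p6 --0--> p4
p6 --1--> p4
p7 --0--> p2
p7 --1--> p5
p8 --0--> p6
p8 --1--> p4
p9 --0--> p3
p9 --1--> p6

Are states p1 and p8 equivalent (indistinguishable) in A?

No

Reachable states from the start: {p1,p2,p4,p5,p6,p7,p8}. Unreachable: {p3,p9} — drop them.
Initial partition by acceptance: {p5} | {p1,p2,p4,p6,p7,p8}.
Split {p1,p2,p4,p6,p7,p8} by δ(·,1) → {p1,p2,p4,p6,p8} and {p7}.
Split {p1,p2,p4,p6,p8} by δ(·,0) → {p2,p4,p6,p8} and {p1}.
Refine {p2,p4,p6,p8} on symbol 0: members go to different blocks, giving {p4,p6,p8} and {p2}.
Stable partition: {p5} | {p4,p6,p8} | {p7} | {p1} | {p2} — 5 equivalence classes.
p1 and p8 end up in different blocks, so they are distinguishable. For instance, the string '01' is accepted from only p1.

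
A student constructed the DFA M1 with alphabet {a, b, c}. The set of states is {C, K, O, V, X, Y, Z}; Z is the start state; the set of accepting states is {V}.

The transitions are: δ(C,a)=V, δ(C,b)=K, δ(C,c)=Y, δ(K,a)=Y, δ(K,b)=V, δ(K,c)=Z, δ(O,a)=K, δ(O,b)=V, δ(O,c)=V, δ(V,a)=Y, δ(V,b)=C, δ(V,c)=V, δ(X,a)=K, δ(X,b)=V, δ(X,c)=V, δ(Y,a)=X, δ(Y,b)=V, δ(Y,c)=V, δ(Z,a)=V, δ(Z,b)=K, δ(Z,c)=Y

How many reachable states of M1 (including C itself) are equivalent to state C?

2

Reachable states from the start: {C,K,V,X,Y,Z}. Unreachable: {O} — drop them.
P0 = {V} | {C,K,X,Y,Z}.
On input a, block {C,K,X,Y,Z} splits into {K,X,Y} and {C,Z}.
Split {K,X,Y} by δ(·,c) → {X,Y} and {K}.
On input a, block {X,Y} splits into {X} and {Y}.
Stable partition: {V} | {X} | {C,Z} | {K} | {Y} — 5 equivalence classes.
State C belongs to the block {C,Z}, which has 2 states.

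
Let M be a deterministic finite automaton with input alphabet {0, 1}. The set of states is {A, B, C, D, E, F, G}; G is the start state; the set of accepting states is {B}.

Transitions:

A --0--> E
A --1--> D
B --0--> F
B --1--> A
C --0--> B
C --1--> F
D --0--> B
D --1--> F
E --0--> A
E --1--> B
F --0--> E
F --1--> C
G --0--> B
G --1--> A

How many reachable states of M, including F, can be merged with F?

2

P0 = {B} | {A,C,D,E,F,G}.
On input 0, block {A,C,D,E,F,G} splits into {A,E,F} and {C,D,G}.
Refine {A,E,F} on symbol 1: members go to different blocks, giving {A,F} and {E}.
Stable partition: {B} | {A,F} | {C,D,G} | {E} — 4 equivalence classes.
The equivalence class containing F is {A,F}, of size 2.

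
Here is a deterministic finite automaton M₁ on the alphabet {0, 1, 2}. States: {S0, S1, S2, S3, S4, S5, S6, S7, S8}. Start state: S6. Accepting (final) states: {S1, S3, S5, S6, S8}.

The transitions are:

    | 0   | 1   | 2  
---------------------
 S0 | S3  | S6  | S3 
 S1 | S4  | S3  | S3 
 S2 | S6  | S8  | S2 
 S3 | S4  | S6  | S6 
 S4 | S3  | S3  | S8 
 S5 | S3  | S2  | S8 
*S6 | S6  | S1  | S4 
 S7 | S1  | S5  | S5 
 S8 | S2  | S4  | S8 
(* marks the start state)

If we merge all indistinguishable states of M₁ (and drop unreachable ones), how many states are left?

6

First remove the unreachable states {S0,S5,S7}; 6 states remain.
P0 = {S1,S3,S6,S8} | {S2,S4}.
Split {S1,S3,S6,S8} by δ(·,0) → {S1,S3,S8} and {S6}.
Refine {S1,S3,S8} on symbol 1: members go to different blocks, giving {S1} and {S3} and {S8}.
Refine {S2,S4} on symbol 0: members go to different blocks, giving {S2} and {S4}.
The partition is now stable with 6 blocks: {S1} | {S2} | {S6} | {S3} | {S8} | {S4}.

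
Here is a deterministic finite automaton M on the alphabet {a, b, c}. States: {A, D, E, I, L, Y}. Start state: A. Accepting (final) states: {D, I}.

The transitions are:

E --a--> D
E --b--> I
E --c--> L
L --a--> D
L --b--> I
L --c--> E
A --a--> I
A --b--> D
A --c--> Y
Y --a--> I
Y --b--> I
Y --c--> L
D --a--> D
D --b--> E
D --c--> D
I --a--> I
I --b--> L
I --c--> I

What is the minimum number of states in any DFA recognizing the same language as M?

2

P0 = {D,I} | {A,E,L,Y}.
The partition is now stable with 2 blocks: {D,I} | {A,E,L,Y}.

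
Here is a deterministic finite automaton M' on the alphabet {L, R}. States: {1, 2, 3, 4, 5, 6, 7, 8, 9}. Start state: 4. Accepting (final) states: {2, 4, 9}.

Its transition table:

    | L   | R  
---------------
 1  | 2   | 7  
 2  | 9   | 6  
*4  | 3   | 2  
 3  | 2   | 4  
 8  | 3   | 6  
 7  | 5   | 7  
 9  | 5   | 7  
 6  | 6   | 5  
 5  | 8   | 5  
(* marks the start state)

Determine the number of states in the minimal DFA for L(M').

8

States {1} cannot be reached from the start state, so discard them.
Start with accepting vs non-accepting: {2,4,9} | {3,5,6,7,8}.
Split {2,4,9} by δ(·,L) → {4,9} and {2}.
On input R, block {4,9} splits into {4} and {9}.
On input L, block {3,5,6,7,8} splits into {5,6,7,8} and {3}.
Split {5,6,7,8} by δ(·,L) → {5,6,7} and {8}.
On input L, block {5,6,7} splits into {6,7} and {5}.
Split {6,7} by δ(·,L) → {6} and {7}.
No further refinement is possible. Final partition (8 blocks): {4} | {6} | {2} | {9} | {3} | {8} | {5} | {7}.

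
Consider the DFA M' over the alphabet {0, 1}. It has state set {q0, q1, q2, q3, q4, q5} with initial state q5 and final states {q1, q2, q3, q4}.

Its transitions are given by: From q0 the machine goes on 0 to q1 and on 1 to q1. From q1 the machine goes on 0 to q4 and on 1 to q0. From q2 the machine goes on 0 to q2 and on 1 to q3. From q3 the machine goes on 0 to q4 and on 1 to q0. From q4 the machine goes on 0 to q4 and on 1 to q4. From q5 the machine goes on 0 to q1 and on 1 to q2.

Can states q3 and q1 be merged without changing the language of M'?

Yes

Every state is reachable, so we keep all 6.
Initial partition by acceptance: {q1,q2,q3,q4} | {q0,q5}.
Refine {q1,q2,q3,q4} on symbol 1: members go to different blocks, giving {q1,q3} and {q2,q4}.
On input 1, block {q0,q5} splits into {q0} and {q5}.
Split {q2,q4} by δ(·,1) → {q2} and {q4}.
Stable partition: {q1,q3} | {q0} | {q2} | {q5} | {q4} — 5 equivalence classes.
q3 and q1 lie in the same block of the stable partition, so they are equivalent — no string distinguishes them.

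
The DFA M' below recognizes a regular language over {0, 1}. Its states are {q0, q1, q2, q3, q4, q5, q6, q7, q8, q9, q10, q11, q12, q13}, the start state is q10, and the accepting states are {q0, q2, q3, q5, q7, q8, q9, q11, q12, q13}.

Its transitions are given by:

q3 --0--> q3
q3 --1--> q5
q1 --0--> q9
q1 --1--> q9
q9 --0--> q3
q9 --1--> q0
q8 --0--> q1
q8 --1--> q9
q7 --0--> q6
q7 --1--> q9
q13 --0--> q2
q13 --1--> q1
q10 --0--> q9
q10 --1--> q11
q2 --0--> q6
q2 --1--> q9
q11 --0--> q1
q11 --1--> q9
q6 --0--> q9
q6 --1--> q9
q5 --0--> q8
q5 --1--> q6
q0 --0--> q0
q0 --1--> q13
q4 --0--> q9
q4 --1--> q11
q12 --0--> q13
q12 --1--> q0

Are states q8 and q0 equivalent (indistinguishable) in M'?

First remove the unreachable states {q4,q7,q12}; 11 states remain.
Start with accepting vs non-accepting: {q0,q2,q3,q5,q8,q9,q11,q13} | {q1,q6,q10}.
Refine {q0,q2,q3,q5,q8,q9,q11,q13} on symbol 0: members go to different blocks, giving {q0,q3,q5,q9,q13} and {q2,q8,q11}.
Split {q0,q3,q5,q9,q13} by δ(·,0) → {q0,q3,q9} and {q5,q13}.
Split {q0,q3,q9} by δ(·,1) → {q0,q3} and {q9}.
Refine {q1,q6,q10} on symbol 1: members go to different blocks, giving {q1,q6} and {q10}.
No further refinement is possible. Final partition (6 blocks): {q0,q3} | {q1,q6} | {q2,q8,q11} | {q5,q13} | {q9} | {q10}.
q8 and q0 end up in different blocks, so they are distinguishable. For instance, the string '0' is accepted from only q0.

No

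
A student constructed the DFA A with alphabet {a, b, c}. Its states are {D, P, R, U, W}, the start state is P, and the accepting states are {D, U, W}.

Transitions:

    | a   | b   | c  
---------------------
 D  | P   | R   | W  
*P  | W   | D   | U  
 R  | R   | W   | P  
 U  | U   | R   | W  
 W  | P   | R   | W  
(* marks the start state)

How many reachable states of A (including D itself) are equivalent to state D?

Every state is reachable, so we keep all 5.
P0 = {D,U,W} | {P,R}.
On input a, block {D,U,W} splits into {D,W} and {U}.
On input a, block {P,R} splits into {P} and {R}.
Stable partition: {D,W} | {P} | {U} | {R} — 4 equivalence classes.
State D belongs to the block {D,W}, which has 2 states.

2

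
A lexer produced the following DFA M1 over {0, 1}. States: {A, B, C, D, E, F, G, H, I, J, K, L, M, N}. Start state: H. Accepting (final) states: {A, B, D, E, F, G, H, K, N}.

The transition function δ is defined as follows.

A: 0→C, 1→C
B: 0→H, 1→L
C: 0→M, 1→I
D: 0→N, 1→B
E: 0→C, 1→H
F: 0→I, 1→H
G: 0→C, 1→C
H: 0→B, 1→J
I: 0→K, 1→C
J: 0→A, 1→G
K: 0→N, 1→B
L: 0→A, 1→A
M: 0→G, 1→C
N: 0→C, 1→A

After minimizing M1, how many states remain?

First remove the unreachable states {D,E,F}; 11 states remain.
P0 = {A,B,G,H,K,N} | {C,I,J,L,M}.
Split {A,B,G,H,K,N} by δ(·,0) → {A,G,N} and {B,H,K}.
Refine {A,G,N} on symbol 1: members go to different blocks, giving {A,G} and {N}.
Refine {C,I,J,L,M} on symbol 0: members go to different blocks, giving {J,L,M} and {C} and {I}.
Split {J,L,M} by δ(·,1) → {J,L} and {M}.
Refine {B,H,K} on symbol 0: members go to different blocks, giving {B,H} and {K}.
The partition is now stable with 8 blocks: {A,G} | {J,L} | {B,H} | {N} | {C} | {I} | {M} | {K}.

8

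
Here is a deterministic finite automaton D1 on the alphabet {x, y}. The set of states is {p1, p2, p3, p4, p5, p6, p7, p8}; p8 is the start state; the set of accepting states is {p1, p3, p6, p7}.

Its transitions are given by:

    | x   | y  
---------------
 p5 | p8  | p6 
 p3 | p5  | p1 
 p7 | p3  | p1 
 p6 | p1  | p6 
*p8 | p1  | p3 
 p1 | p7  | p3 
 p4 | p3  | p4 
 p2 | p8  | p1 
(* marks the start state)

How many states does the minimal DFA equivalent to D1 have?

6

First remove the unreachable states {p2,p4}; 6 states remain.
P0 = {p1,p3,p6,p7} | {p5,p8}.
Refine {p1,p3,p6,p7} on symbol x: members go to different blocks, giving {p1,p6,p7} and {p3}.
Split {p1,p6,p7} by δ(·,x) → {p1,p6} and {p7}.
Refine {p1,p6} on symbol x: members go to different blocks, giving {p1} and {p6}.
On input x, block {p5,p8} splits into {p5} and {p8}.
No further refinement is possible. Final partition (6 blocks): {p1} | {p5} | {p3} | {p7} | {p6} | {p8}.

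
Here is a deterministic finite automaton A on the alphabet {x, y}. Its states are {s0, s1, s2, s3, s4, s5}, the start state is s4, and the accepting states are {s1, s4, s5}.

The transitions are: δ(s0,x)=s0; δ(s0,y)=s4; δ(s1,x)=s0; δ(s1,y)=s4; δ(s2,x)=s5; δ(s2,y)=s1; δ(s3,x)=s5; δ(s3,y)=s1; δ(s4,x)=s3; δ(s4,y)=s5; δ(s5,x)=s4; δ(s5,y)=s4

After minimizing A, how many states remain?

5

First remove the unreachable states {s2}; 5 states remain.
Initial partition by acceptance: {s1,s4,s5} | {s0,s3}.
On input x, block {s1,s4,s5} splits into {s1,s4} and {s5}.
Split {s1,s4} by δ(·,y) → {s1} and {s4}.
On input x, block {s0,s3} splits into {s0} and {s3}.
The partition is now stable with 5 blocks: {s1} | {s0} | {s5} | {s4} | {s3}.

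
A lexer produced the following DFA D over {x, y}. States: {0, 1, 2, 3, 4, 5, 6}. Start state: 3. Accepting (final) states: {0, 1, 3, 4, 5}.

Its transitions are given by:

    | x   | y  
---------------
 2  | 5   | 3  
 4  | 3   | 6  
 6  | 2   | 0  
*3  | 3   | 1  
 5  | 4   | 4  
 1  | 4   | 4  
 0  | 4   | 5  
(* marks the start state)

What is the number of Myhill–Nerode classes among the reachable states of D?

All states are reachable from the start state.
Start with accepting vs non-accepting: {0,1,3,4,5} | {2,6}.
Split {0,1,3,4,5} by δ(·,y) → {0,1,3,5} and {4}.
Refine {0,1,3,5} on symbol x: members go to different blocks, giving {0,1,5} and {3}.
Refine {0,1,5} on symbol y: members go to different blocks, giving {1,5} and {0}.
Refine {2,6} on symbol x: members go to different blocks, giving {2} and {6}.
No further refinement is possible. Final partition (6 blocks): {1,5} | {2} | {4} | {3} | {0} | {6}.

6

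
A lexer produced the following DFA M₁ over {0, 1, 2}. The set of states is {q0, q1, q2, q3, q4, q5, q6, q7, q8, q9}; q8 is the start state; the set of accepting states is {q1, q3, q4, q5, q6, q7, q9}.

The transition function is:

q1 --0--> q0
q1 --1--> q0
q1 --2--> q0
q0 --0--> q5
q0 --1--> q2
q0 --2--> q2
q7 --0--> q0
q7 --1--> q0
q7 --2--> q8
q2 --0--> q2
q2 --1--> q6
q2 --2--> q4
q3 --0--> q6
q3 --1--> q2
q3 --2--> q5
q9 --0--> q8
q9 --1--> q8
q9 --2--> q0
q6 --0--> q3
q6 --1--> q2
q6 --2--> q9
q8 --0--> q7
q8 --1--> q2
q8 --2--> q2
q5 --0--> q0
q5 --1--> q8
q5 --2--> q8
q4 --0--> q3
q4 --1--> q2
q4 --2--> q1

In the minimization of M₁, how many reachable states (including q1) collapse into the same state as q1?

4

Every state is reachable, so we keep all 10.
Initial partition by acceptance: {q1,q3,q4,q5,q6,q7,q9} | {q0,q2,q8}.
Split {q1,q3,q4,q5,q6,q7,q9} by δ(·,0) → {q1,q5,q7,q9} and {q3,q4,q6}.
Refine {q0,q2,q8} on symbol 0: members go to different blocks, giving {q0,q8} and {q2}.
The partition is now stable with 4 blocks: {q1,q5,q7,q9} | {q0,q8} | {q3,q4,q6} | {q2}.
State q1 belongs to the block {q1,q5,q7,q9}, which has 4 states.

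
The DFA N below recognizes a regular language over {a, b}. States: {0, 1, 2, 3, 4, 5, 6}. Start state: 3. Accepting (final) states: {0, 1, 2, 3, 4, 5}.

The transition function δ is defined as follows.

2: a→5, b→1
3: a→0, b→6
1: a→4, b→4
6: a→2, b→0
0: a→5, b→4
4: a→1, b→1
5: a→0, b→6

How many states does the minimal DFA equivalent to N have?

Every state is reachable, so we keep all 7.
Start with accepting vs non-accepting: {0,1,2,3,4,5} | {6}.
Split {0,1,2,3,4,5} by δ(·,b) → {0,1,2,4} and {3,5}.
Refine {0,1,2,4} on symbol a: members go to different blocks, giving {0,2} and {1,4}.
The partition is now stable with 4 blocks: {0,2} | {6} | {3,5} | {1,4}.

4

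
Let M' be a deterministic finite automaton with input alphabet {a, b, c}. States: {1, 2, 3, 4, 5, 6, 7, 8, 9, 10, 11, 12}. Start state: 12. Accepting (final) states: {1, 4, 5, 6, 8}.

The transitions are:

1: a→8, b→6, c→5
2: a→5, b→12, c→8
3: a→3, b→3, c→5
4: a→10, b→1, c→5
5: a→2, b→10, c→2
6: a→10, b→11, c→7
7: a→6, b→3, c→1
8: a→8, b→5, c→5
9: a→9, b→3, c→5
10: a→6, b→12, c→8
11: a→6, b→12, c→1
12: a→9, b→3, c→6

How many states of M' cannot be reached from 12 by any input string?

No path from 12 leads to 4; the other 11 states are all reachable.

1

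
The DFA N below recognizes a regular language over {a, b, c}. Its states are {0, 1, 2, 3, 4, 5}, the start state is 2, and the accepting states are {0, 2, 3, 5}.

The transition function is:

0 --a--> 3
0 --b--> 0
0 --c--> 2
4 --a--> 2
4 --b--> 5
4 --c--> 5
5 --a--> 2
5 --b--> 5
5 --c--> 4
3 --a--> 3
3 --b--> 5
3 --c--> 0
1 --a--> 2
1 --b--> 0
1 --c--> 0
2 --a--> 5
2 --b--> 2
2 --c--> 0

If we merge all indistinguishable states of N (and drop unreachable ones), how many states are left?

Reachable states from the start: {0,2,3,4,5}. Unreachable: {1} — drop them.
Initial partition by acceptance: {0,2,3,5} | {4}.
On input c, block {0,2,3,5} splits into {0,2,3} and {5}.
Split {0,2,3} by δ(·,a) → {0,3} and {2}.
Split {0,3} by δ(·,b) → {0} and {3}.
The partition is now stable with 5 blocks: {0} | {4} | {5} | {2} | {3}.

5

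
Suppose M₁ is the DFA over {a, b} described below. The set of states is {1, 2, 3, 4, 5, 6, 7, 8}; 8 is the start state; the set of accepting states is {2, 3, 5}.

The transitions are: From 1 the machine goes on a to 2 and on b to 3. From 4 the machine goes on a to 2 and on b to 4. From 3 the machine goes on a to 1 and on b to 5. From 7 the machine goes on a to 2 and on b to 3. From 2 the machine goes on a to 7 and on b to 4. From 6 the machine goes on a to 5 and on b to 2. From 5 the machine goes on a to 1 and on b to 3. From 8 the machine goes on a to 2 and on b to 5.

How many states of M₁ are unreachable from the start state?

1

No path from 8 leads to 6; the other 7 states are all reachable.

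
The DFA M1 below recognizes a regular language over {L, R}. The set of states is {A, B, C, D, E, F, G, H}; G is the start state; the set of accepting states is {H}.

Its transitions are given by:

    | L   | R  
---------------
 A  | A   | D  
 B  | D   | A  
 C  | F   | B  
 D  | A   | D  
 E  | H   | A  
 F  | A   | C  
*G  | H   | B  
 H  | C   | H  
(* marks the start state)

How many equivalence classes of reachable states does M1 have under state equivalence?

3

States {E} cannot be reached from the start state, so discard them.
Start with accepting vs non-accepting: {H} | {A,B,C,D,F,G}.
Split {A,B,C,D,F,G} by δ(·,L) → {A,B,C,D,F} and {G}.
No further refinement is possible. Final partition (3 blocks): {H} | {A,B,C,D,F} | {G}.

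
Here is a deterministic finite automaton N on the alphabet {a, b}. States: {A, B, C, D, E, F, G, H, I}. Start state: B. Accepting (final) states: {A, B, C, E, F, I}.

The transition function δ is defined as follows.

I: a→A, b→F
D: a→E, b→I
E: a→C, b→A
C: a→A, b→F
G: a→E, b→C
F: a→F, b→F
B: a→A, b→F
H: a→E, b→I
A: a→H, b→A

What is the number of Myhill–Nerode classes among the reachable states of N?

First remove the unreachable states {D,G}; 7 states remain.
P0 = {A,B,C,E,F,I} | {H}.
On input a, block {A,B,C,E,F,I} splits into {B,C,E,F,I} and {A}.
Refine {B,C,E,F,I} on symbol a: members go to different blocks, giving {B,C,I} and {E,F}.
Split {E,F} by δ(·,a) → {E} and {F}.
No further refinement is possible. Final partition (5 blocks): {B,C,I} | {H} | {A} | {E} | {F}.

5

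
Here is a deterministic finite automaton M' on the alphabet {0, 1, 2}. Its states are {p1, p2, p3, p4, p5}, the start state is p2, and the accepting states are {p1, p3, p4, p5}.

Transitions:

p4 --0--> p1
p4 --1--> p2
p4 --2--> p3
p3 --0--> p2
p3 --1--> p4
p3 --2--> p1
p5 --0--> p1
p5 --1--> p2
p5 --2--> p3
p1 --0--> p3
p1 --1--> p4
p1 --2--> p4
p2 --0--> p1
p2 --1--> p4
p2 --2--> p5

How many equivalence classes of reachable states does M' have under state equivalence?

4

All states are reachable from the start state.
Start with accepting vs non-accepting: {p1,p3,p4,p5} | {p2}.
Refine {p1,p3,p4,p5} on symbol 0: members go to different blocks, giving {p1,p4,p5} and {p3}.
Split {p1,p4,p5} by δ(·,0) → {p4,p5} and {p1}.
The partition is now stable with 4 blocks: {p4,p5} | {p2} | {p3} | {p1}.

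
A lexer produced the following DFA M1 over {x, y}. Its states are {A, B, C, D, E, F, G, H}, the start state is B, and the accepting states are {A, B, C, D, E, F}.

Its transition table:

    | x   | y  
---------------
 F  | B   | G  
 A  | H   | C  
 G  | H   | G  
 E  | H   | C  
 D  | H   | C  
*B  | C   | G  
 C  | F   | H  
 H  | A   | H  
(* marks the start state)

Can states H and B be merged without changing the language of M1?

No

Reachable states from the start: {A,B,C,F,G,H}. Unreachable: {D,E} — drop them.
Initial partition by acceptance: {A,B,C,F} | {G,H}.
Split {A,B,C,F} by δ(·,x) → {B,C,F} and {A}.
Split {G,H} by δ(·,x) → {G} and {H}.
Refine {B,C,F} on symbol y: members go to different blocks, giving {B,F} and {C}.
Refine {B,F} on symbol x: members go to different blocks, giving {B} and {F}.
The partition is now stable with 6 blocks: {B} | {G} | {A} | {H} | {C} | {F}.
H and B end up in different blocks, so they are distinguishable. For instance, the string 'ε' is accepted from only B.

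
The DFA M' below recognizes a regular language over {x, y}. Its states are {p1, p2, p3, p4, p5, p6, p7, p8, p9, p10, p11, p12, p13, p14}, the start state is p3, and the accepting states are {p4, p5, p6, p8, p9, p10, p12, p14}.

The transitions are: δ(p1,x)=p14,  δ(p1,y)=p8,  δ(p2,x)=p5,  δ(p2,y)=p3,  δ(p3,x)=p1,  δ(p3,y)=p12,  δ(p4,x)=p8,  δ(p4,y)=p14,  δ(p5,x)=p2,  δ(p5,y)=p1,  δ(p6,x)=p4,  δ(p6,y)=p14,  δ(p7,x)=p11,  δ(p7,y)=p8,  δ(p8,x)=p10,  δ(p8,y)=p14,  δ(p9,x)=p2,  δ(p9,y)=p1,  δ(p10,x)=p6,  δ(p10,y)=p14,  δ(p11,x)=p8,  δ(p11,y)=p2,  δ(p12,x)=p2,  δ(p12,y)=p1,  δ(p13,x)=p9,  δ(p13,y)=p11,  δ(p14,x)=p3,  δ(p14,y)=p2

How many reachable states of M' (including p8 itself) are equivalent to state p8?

Reachable states from the start: {p1,p2,p3,p4,p5,p6,p8,p10,p12,p14}. Unreachable: {p7,p9,p11,p13} — drop them.
P0 = {p4,p5,p6,p8,p10,p12,p14} | {p1,p2,p3}.
On input x, block {p4,p5,p6,p8,p10,p12,p14} splits into {p4,p6,p8,p10} and {p5,p12,p14}.
Split {p1,p2,p3} by δ(·,x) → {p1,p2} and {p3}.
Split {p1,p2} by δ(·,y) → {p1} and {p2}.
Refine {p5,p12,p14} on symbol x: members go to different blocks, giving {p5,p12} and {p14}.
No further refinement is possible. Final partition (6 blocks): {p4,p6,p8,p10} | {p1} | {p5,p12} | {p3} | {p2} | {p14}.
State p8 belongs to the block {p4,p6,p8,p10}, which has 4 states.

4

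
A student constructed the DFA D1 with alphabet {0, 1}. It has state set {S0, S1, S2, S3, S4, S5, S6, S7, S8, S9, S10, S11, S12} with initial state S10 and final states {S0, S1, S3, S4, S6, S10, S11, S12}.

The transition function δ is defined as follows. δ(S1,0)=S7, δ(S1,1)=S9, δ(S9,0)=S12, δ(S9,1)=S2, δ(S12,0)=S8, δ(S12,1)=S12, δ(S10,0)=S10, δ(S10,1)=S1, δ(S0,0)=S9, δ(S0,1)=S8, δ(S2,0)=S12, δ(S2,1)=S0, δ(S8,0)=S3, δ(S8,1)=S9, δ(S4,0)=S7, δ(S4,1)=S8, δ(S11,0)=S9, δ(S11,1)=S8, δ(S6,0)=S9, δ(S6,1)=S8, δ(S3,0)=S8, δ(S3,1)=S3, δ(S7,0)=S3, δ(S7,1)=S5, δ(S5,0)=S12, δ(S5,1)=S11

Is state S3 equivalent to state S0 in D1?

No

States {S4,S6} cannot be reached from the start state, so discard them.
Initial partition by acceptance: {S0,S1,S3,S10,S11,S12} | {S2,S5,S7,S8,S9}.
Refine {S0,S1,S3,S10,S11,S12} on symbol 0: members go to different blocks, giving {S0,S1,S3,S11,S12} and {S10}.
On input 1, block {S0,S1,S3,S11,S12} splits into {S0,S1,S11} and {S3,S12}.
Split {S2,S5,S7,S8,S9} by δ(·,1) → {S7,S8,S9} and {S2,S5}.
Refine {S7,S8,S9} on symbol 1: members go to different blocks, giving {S7,S9} and {S8}.
Split {S0,S1,S11} by δ(·,1) → {S0,S11} and {S1}.
Stable partition: {S0,S11} | {S7,S9} | {S10} | {S3,S12} | {S2,S5} | {S8} | {S1} — 7 equivalence classes.
S3 and S0 end up in different blocks, so they are distinguishable. For instance, the string '1' is accepted from only S3.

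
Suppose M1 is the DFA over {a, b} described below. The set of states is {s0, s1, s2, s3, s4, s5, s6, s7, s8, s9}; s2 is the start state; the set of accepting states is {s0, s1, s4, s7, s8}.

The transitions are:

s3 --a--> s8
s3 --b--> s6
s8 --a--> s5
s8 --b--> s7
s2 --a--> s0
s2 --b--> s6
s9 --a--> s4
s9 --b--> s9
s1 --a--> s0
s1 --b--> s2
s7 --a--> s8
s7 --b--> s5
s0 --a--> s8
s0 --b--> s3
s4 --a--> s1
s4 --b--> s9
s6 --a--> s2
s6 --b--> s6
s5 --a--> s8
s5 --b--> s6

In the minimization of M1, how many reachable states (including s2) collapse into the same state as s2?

States {s1,s4,s9} cannot be reached from the start state, so discard them.
Initial partition by acceptance: {s0,s7,s8} | {s2,s3,s5,s6}.
On input a, block {s0,s7,s8} splits into {s0,s7} and {s8}.
Refine {s2,s3,s5,s6} on symbol a: members go to different blocks, giving {s3,s5} and {s2} and {s6}.
Stable partition: {s0,s7} | {s3,s5} | {s8} | {s2} | {s6} — 5 equivalence classes.
State s2 belongs to the block {s2}, which has 1 states.

1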